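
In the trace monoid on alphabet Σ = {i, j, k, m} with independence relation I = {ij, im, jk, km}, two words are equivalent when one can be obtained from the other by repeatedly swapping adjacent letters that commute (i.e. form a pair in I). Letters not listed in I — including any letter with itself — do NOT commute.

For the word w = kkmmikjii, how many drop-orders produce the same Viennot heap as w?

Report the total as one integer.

84

0(k) covers ∅
1(k) covers 0:k
2(m) covers ∅
3(m) covers 2:m
4(i) covers 1:k
5(k) covers 4:i
6(j) covers 3:m
7(i) covers 5:k
8(i) covers 7:i
floor of heap: 0:k, 2:m
completions by unplaced set U, small U first (add the entries for U minus each lowest piece of U):
  |U|=1: {6}:1  {8}:1
  |U|=2: {3,6}:1  {6,8}:2  {7,8}:1
  |U|=3: {2,3,6}:1  {3,6,8}:3  {5,7,8}:1  {6,7,8}:3
  |U|=4: {2,3,6,8}:4  {3,6,7,8}:6  {4,5,7,8}:1  {5,6,7,8}:4
  |U|=5: {1,4,5,7,8}:1  {2,3,6,7,8}:10  {3,5,6,7,8}:10  {4,5,6,7,8}:5
  |U|=6: {0,1,4,5,7,8}:1  {1,4,5,6,7,8}:6  {2,3,5,6,7,8}:20  {3,4,5,6,7,8}:15
  |U|=7: {0,1,4,5,6,7,8}:7  {1,3,4,5,6,7,8}:21  {2,3,4,5,6,7,8}:35
  start at 0(k): 56
  start at 2(m): 28
sum over floor = 84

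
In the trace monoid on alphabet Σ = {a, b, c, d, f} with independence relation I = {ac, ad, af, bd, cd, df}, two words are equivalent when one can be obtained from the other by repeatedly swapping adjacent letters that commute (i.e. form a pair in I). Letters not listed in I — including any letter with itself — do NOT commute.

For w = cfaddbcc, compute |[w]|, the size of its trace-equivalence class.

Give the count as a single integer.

84

drop 0:c onto floor
drop 1:f onto {0:c}
drop 2:a onto floor
drop 3:d onto floor
drop 4:d onto {3:d}
drop 5:b onto {1:f, 2:a}
drop 6:c onto {5:b}
drop 7:c onto {6:c}
ground layer = {0:c, 2:a, 3:d}
drop-orders for the pieces not yet dropped (sum over which currently-grounded one goes next):
  1 to go: {4} 1  {7} 1
  2 to go: {3,4} 1  {4,7} 2  {6,7} 1
  3 to go: {3,4,7} 3  {4,6,7} 3  {5,6,7} 1
  4 to go: {1,5,6,7} 1  {2,5,6,7} 1  {3,4,6,7} 6  {4,5,6,7} 4
  5 to go: {0,1,5,6,7} 1  {1,2,5,6,7} 2  {1,4,5,6,7} 5  {2,4,5,6,7} 5  {3,4,5,6,7} 10
  6 to go: {0,1,2,5,6,7} 3  {0,1,4,5,6,7} 6  {1,2,4,5,6,7} 12  {1,3,4,5,6,7} 15  {2,3,4,5,6,7} 15
  if 0:c drops first: 42 orders
  if 2:a drops first: 21 orders
  if 3:d drops first: 21 orders
heap linearizations: 84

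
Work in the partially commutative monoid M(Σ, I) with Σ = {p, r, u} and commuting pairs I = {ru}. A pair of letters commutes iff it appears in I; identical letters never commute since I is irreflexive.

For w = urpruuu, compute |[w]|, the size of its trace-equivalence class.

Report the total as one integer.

8

drop 0:u onto floor
drop 1:r onto floor
drop 2:p onto {0:u, 1:r}
drop 3:r onto {2:p}
drop 4:u onto {2:p}
drop 5:u onto {4:u}
drop 6:u onto {5:u}
ground layer = {0:u, 1:r}
drop-orders for the pieces not yet dropped (sum over which currently-grounded one goes next):
  1 to go: {3} 1  {6} 1
  2 to go: {3,6} 2  {5,6} 1
  3 to go: {3,5,6} 3  {4,5,6} 1
  4 to go: {3,4,5,6} 4
  5 to go: {2,3,4,5,6} 4
  if 0:u drops first: 4 orders
  if 1:r drops first: 4 orders
heap linearizations: 8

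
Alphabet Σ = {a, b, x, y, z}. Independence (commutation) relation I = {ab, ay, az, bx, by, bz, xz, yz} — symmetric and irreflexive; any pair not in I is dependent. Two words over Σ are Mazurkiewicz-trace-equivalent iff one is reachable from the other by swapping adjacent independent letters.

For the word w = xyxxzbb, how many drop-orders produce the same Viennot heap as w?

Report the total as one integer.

105

piece 0:x — minimal
piece 1:y rests on {0:x}
piece 2:x rests on {1:y}
piece 3:x rests on {2:x}
piece 4:z — minimal
piece 5:b — minimal
piece 6:b rests on {5:b}
minimal pieces: {0:x, 4:z, 5:b}
ways to finish when only these pieces remain (= sum over removing one remaining piece with nothing left below it):
  1 left: {3}→1  {4}→1  {6}→1
  2 left: {2,3}→1  {3,4}→2  {3,6}→2  {4,6}→2  {5,6}→1
  3 left: {1,2,3}→1  {2,3,4}→3  {2,3,6}→3  {3,4,6}→6  {3,5,6}→3  {4,5,6}→3
  4 left: {0,1,2,3}→1  {1,2,3,4}→4  {1,2,3,6}→4  {2,3,4,6}→12  {2,3,5,6}→6  {3,4,5,6}→12
  5 left: {0,1,2,3,4}→5  {0,1,2,3,6}→5  {1,2,3,4,6}→20  {1,2,3,5,6}→10  {2,3,4,5,6}→30
  placing 0:x first → 60 extensions
  placing 4:z first → 15 extensions
  placing 5:b first → 30 extensions
total linear extensions = 105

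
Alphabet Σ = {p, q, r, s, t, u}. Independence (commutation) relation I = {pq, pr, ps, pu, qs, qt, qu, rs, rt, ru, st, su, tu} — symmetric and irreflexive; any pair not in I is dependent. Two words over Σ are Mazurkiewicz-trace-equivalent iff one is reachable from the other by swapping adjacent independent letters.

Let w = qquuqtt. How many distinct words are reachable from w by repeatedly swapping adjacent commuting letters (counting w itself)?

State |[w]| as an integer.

210

piece 0:q — minimal
piece 1:q rests on {0:q}
piece 2:u — minimal
piece 3:u rests on {2:u}
piece 4:q rests on {1:q}
piece 5:t — minimal
piece 6:t rests on {5:t}
minimal pieces: {0:q, 2:u, 5:t}
ways to finish when only these pieces remain (= sum over removing one remaining piece with nothing left below it):
  1 left: {3}→1  {4}→1  {6}→1
  2 left: {1,4}→1  {2,3}→1  {3,4}→2  {3,6}→2  {4,6}→2  {5,6}→1
  3 left: {0,1,4}→1  {1,3,4}→3  {1,4,6}→3  {2,3,4}→3  {2,3,6}→3  {3,4,6}→6  {3,5,6}→3  {4,5,6}→3
  4 left: {0,1,3,4}→4  {0,1,4,6}→4  {1,2,3,4}→6  {1,3,4,6}→12  {1,4,5,6}→6  {2,3,4,6}→12  {2,3,5,6}→6  {3,4,5,6}→12
  5 left: {0,1,2,3,4}→10  {0,1,3,4,6}→20  {0,1,4,5,6}→10  {1,2,3,4,6}→30  {1,3,4,5,6}→30  {2,3,4,5,6}→30
  placing 0:q first → 90 extensions
  placing 2:u first → 60 extensions
  placing 5:t first → 60 extensions
total linear extensions = 210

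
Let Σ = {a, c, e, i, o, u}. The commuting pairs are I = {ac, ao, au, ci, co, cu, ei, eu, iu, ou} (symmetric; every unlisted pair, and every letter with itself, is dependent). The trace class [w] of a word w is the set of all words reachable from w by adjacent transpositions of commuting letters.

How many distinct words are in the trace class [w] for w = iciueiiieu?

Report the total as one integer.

drop 0:i onto floor
drop 1:c onto floor
drop 2:i onto {0:i}
drop 3:u onto floor
drop 4:e onto {1:c}
drop 5:i onto {2:i}
drop 6:i onto {5:i}
drop 7:i onto {6:i}
drop 8:e onto {4:e}
drop 9:u onto {3:u}
ground layer = {0:i, 1:c, 3:u}
drop-orders for the pieces not yet dropped (sum over which currently-grounded one goes next):
  1 to go: {7} 1  {8} 1  {9} 1
  2 to go: {3,9} 1  {4,8} 1  {6,7} 1  {7,8} 2  {7,9} 2  {8,9} 2
  3 to go: {1,4,8} 1  {3,7,9} 3  {3,8,9} 3  {4,7,8} 3  {4,8,9} 3  {5,6,7} 1  {6,7,8} 3  {6,7,9} 3  {7,8,9} 6
  4 to go: {1,4,7,8} 4  {1,4,8,9} 4  {2,5,6,7} 1  {3,4,8,9} 6  {3,6,7,9} 6  {3,7,8,9} 12  {4,6,7,8} 6  {4,7,8,9} 12  {5,6,7,8} 4  {5,6,7,9} 4  {6,7,8,9} 12
  5 to go: {0,2,5,6,7} 1  {1,3,4,8,9} 10  {1,4,6,7,8} 10  {1,4,7,8,9} 20  {2,5,6,7,8} 5  {2,5,6,7,9} 5  {3,4,7,8,9} 30  {3,5,6,7,9} 10  {3,6,7,8,9} 30  {4,5,6,7,8} 10  {4,6,7,8,9} 30  {5,6,7,8,9} 20
  6 to go: {0,2,5,6,7,8} 6  {0,2,5,6,7,9} 6  {1,3,4,7,8,9} 60  {1,4,5,6,7,8} 20  {1,4,6,7,8,9} 60  {2,3,5,6,7,9} 15  {2,4,5,6,7,8} 15  {2,5,6,7,8,9} 30  {3,4,6,7,8,9} 90  {3,5,6,7,8,9} 60  {4,5,6,7,8,9} 60
  7 to go: {0,2,3,5,6,7,9} 21  {0,2,4,5,6,7,8} 21  {0,2,5,6,7,8,9} 42  {1,2,4,5,6,7,8} 35  {1,3,4,6,7,8,9} 210  {1,4,5,6,7,8,9} 140  {2,3,5,6,7,8,9} 105  {2,4,5,6,7,8,9} 105  {3,4,5,6,7,8,9} 210
  8 to go: {0,1,2,4,5,6,7,8} 56  {0,2,3,5,6,7,8,9} 168  {0,2,4,5,6,7,8,9} 168  {1,2,4,5,6,7,8,9} 280  {1,3,4,5,6,7,8,9} 560  {2,3,4,5,6,7,8,9} 420
  if 0:i drops first: 1260 orders
  if 1:c drops first: 756 orders
  if 3:u drops first: 504 orders
heap linearizations: 2520

2520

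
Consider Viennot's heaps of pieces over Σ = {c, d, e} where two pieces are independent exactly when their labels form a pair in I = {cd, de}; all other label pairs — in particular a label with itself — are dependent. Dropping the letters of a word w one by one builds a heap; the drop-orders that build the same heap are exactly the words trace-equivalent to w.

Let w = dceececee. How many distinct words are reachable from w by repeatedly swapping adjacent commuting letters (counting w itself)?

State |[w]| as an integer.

9

drop 0:d onto floor
drop 1:c onto floor
drop 2:e onto {1:c}
drop 3:e onto {2:e}
drop 4:c onto {3:e}
drop 5:e onto {4:c}
drop 6:c onto {5:e}
drop 7:e onto {6:c}
drop 8:e onto {7:e}
ground layer = {0:d, 1:c}
drop-orders for the pieces not yet dropped (sum over which currently-grounded one goes next):
  1 to go: {0} 1  {8} 1
  2 to go: {0,8} 2  {7,8} 1
  3 to go: {0,7,8} 3  {6,7,8} 1
  4 to go: {0,6,7,8} 4  {5,6,7,8} 1
  5 to go: {0,5,6,7,8} 5  {4,5,6,7,8} 1
  6 to go: {0,4,5,6,7,8} 6  {3,4,5,6,7,8} 1
  7 to go: {0,3,4,5,6,7,8} 7  {2,3,4,5,6,7,8} 1
  if 0:d drops first: 1 orders
  if 1:c drops first: 8 orders
heap linearizations: 9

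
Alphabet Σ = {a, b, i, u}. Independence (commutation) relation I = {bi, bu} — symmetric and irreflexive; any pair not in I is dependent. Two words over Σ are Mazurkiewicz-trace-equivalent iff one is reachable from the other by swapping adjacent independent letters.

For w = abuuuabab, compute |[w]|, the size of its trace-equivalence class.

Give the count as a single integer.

piece 0:a — minimal
piece 1:b rests on {0:a}
piece 2:u rests on {0:a}
piece 3:u rests on {2:u}
piece 4:u rests on {3:u}
piece 5:a rests on {1:b, 4:u}
piece 6:b rests on {5:a}
piece 7:a rests on {6:b}
piece 8:b rests on {7:a}
minimal pieces: {0:a}
ways to finish when only these pieces remain (= sum over removing one remaining piece with nothing left below it):
  1 left: {8}→1
  2 left: {7,8}→1
  3 left: {6,7,8}→1
  4 left: {5,6,7,8}→1
  5 left: {1,5,6,7,8}→1  {4,5,6,7,8}→1
  6 left: {1,4,5,6,7,8}→2  {3,4,5,6,7,8}→1
  7 left: {1,3,4,5,6,7,8}→3  {2,3,4,5,6,7,8}→1
  placing 0:a first → 4 extensions

4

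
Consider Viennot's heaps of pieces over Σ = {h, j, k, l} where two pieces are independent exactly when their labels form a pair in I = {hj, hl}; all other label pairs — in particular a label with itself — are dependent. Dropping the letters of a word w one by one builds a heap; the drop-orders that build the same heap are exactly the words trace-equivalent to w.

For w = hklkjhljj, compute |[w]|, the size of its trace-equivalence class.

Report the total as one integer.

#0=h has no predecessor
#1=k depends on [0:h]
#2=l depends on [1:k]
#3=k depends on [2:l]
#4=j depends on [3:k]
#5=h depends on [3:k]
#6=l depends on [4:j]
#7=j depends on [6:l]
#8=j depends on [7:j]
sources: [0:h]
N(rest) = Σ N(rest − s) over sources s of rest; N(one piece) = 1:
  size 1 → [5]=1  [8]=1
  size 2 → [5,8]=2  [7,8]=1
  size 3 → [5,7,8]=3  [6,7,8]=1
  size 4 → [4,6,7,8]=1  [5,6,7,8]=4
  size 5 → [4,5,6,7,8]=5
  size 6 → [3,4,5,6,7,8]=5
  size 7 → [2,3,4,5,6,7,8]=5
  first=0(h) contributes 5

5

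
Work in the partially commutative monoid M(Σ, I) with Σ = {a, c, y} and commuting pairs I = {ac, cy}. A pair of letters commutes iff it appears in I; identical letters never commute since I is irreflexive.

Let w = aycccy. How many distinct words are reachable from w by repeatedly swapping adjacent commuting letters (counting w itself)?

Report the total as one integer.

20

#0=a has no predecessor
#1=y depends on [0:a]
#2=c has no predecessor
#3=c depends on [2:c]
#4=c depends on [3:c]
#5=y depends on [1:y]
sources: [0:a, 2:c]
N(rest) = Σ N(rest − s) over sources s of rest; N(one piece) = 1:
  size 1 → [4]=1  [5]=1
  size 2 → [1,5]=1  [3,4]=1  [4,5]=2
  size 3 → [0,1,5]=1  [1,4,5]=3  [2,3,4]=1  [3,4,5]=3
  size 4 → [0,1,4,5]=4  [1,3,4,5]=6  [2,3,4,5]=4
  first=0(a) contributes 10
  first=2(c) contributes 10
|[w]| = 20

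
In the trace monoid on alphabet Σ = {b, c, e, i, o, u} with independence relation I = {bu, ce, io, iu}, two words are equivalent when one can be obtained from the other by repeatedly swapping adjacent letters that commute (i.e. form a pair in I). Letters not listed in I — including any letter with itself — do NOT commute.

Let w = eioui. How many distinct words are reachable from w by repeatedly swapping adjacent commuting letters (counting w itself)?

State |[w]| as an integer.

6

0(e) covers ∅
1(i) covers 0:e
2(o) covers 0:e
3(u) covers 2:o
4(i) covers 1:i
floor of heap: 0:e
completions by unplaced set U, small U first (add the entries for U minus each lowest piece of U):
  |U|=1: {3}:1  {4}:1
  |U|=2: {1,4}:1  {2,3}:1  {3,4}:2
  |U|=3: {1,3,4}:3  {2,3,4}:3
  start at 0(e): 6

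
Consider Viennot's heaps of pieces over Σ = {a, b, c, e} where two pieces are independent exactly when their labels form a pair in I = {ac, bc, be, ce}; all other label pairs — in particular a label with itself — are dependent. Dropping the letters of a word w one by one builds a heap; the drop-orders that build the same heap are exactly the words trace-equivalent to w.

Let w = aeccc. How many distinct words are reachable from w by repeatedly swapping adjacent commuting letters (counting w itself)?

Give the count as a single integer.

10

0(a) covers ∅
1(e) covers 0:a
2(c) covers ∅
3(c) covers 2:c
4(c) covers 3:c
floor of heap: 0:a, 2:c
completions by unplaced set U, small U first (add the entries for U minus each lowest piece of U):
  |U|=1: {1}:1  {4}:1
  |U|=2: {0,1}:1  {1,4}:2  {3,4}:1
  |U|=3: {0,1,4}:3  {1,3,4}:3  {2,3,4}:1
  start at 0(a): 4
  start at 2(c): 6
sum over floor = 10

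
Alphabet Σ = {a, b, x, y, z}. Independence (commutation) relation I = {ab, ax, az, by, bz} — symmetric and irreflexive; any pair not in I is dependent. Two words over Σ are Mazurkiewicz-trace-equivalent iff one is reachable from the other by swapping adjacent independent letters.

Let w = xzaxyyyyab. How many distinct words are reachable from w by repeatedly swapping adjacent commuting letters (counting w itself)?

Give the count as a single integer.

#0=x has no predecessor
#1=z depends on [0:x]
#2=a has no predecessor
#3=x depends on [1:z]
#4=y depends on [2:a, 3:x]
#5=y depends on [4:y]
#6=y depends on [5:y]
#7=y depends on [6:y]
#8=a depends on [7:y]
#9=b depends on [3:x]
sources: [0:x, 2:a]
N(rest) = Σ N(rest − s) over sources s of rest; N(one piece) = 1:
  size 1 → [8]=1  [9]=1
  size 2 → [7,8]=1  [8,9]=2
  size 3 → [6,7,8]=1  [7,8,9]=3
  size 4 → [5,6,7,8]=1  [6,7,8,9]=4
  size 5 → [4,5,6,7,8]=1  [5,6,7,8,9]=5
  size 6 → [2,4,5,6,7,8]=1  [4,5,6,7,8,9]=6
  size 7 → [2,4,5,6,7,8,9]=7  [3,4,5,6,7,8,9]=6
  size 8 → [1,3,4,5,6,7,8,9]=6  [2,3,4,5,6,7,8,9]=13
  first=0(x) contributes 19
  first=2(a) contributes 6
|[w]| = 25

25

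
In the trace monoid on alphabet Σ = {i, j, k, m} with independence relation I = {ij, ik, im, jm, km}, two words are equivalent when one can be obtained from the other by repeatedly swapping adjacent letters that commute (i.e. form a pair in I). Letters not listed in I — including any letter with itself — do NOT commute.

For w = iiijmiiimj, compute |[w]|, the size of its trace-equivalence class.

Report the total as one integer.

piece 0:i — minimal
piece 1:i rests on {0:i}
piece 2:i rests on {1:i}
piece 3:j — minimal
piece 4:m — minimal
piece 5:i rests on {2:i}
piece 6:i rests on {5:i}
piece 7:i rests on {6:i}
piece 8:m rests on {4:m}
piece 9:j rests on {3:j}
minimal pieces: {0:i, 3:j, 4:m}
ways to finish when only these pieces remain (= sum over removing one remaining piece with nothing left below it):
  1 left: {7}→1  {8}→1  {9}→1
  2 left: {3,9}→1  {4,8}→1  {6,7}→1  {7,8}→2  {7,9}→2  {8,9}→2
  3 left: {3,7,9}→3  {3,8,9}→3  {4,7,8}→3  {4,8,9}→3  {5,6,7}→1  {6,7,8}→3  {6,7,9}→3  {7,8,9}→6
  4 left: {2,5,6,7}→1  {3,4,8,9}→6  {3,6,7,9}→6  {3,7,8,9}→12  {4,6,7,8}→6  {4,7,8,9}→12  {5,6,7,8}→4  {5,6,7,9}→4  {6,7,8,9}→12
  5 left: {1,2,5,6,7}→1  {2,5,6,7,8}→5  {2,5,6,7,9}→5  {3,4,7,8,9}→30  {3,5,6,7,9}→10  {3,6,7,8,9}→30  {4,5,6,7,8}→10  {4,6,7,8,9}→30  {5,6,7,8,9}→20
  6 left: {0,1,2,5,6,7}→1  {1,2,5,6,7,8}→6  {1,2,5,6,7,9}→6  {2,3,5,6,7,9}→15  {2,4,5,6,7,8}→15  {2,5,6,7,8,9}→30  {3,4,6,7,8,9}→90  {3,5,6,7,8,9}→60  {4,5,6,7,8,9}→60
  7 left: {0,1,2,5,6,7,8}→7  {0,1,2,5,6,7,9}→7  {1,2,3,5,6,7,9}→21  {1,2,4,5,6,7,8}→21  {1,2,5,6,7,8,9}→42  {2,3,5,6,7,8,9}→105  {2,4,5,6,7,8,9}→105  {3,4,5,6,7,8,9}→210
  8 left: {0,1,2,3,5,6,7,9}→28  {0,1,2,4,5,6,7,8}→28  {0,1,2,5,6,7,8,9}→56  {1,2,3,5,6,7,8,9}→168  {1,2,4,5,6,7,8,9}→168  {2,3,4,5,6,7,8,9}→420
  placing 0:i first → 756 extensions
  placing 3:j first → 252 extensions
  placing 4:m first → 252 extensions
total linear extensions = 1260

1260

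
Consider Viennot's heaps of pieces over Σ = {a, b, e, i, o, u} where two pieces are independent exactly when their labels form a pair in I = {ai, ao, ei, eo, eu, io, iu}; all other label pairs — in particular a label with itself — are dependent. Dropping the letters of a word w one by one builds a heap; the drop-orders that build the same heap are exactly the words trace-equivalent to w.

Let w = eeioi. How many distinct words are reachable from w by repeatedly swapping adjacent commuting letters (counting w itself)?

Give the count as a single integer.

30

piece 0:e — minimal
piece 1:e rests on {0:e}
piece 2:i — minimal
piece 3:o — minimal
piece 4:i rests on {2:i}
minimal pieces: {0:e, 2:i, 3:o}
ways to finish when only these pieces remain (= sum over removing one remaining piece with nothing left below it):
  1 left: {1}→1  {3}→1  {4}→1
  2 left: {0,1}→1  {1,3}→2  {1,4}→2  {2,4}→1  {3,4}→2
  3 left: {0,1,3}→3  {0,1,4}→3  {1,2,4}→3  {1,3,4}→6  {2,3,4}→3
  placing 0:e first → 12 extensions
  placing 2:i first → 12 extensions
  placing 3:o first → 6 extensions
total linear extensions = 30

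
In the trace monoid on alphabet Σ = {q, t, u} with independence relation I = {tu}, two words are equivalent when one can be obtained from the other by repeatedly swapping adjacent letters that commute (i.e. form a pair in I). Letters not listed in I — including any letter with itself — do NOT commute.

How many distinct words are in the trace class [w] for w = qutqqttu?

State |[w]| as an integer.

#0=q has no predecessor
#1=u depends on [0:q]
#2=t depends on [0:q]
#3=q depends on [1:u, 2:t]
#4=q depends on [3:q]
#5=t depends on [4:q]
#6=t depends on [5:t]
#7=u depends on [4:q]
sources: [0:q]
N(rest) = Σ N(rest − s) over sources s of rest; N(one piece) = 1:
  size 1 → [6]=1  [7]=1
  size 2 → [5,6]=1  [6,7]=2
  size 3 → [5,6,7]=3
  size 4 → [4,5,6,7]=3
  size 5 → [3,4,5,6,7]=3
  size 6 → [1,3,4,5,6,7]=3  [2,3,4,5,6,7]=3
  first=0(q) contributes 6

6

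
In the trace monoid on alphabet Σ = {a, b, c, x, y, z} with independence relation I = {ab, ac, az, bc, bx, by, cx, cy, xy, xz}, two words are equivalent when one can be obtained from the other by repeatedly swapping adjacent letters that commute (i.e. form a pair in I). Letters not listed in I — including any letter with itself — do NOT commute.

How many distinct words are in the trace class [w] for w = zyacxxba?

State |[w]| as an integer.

0(z) covers ∅
1(y) covers 0:z
2(a) covers 1:y
3(c) covers 0:z
4(x) covers 2:a
5(x) covers 4:x
6(b) covers 0:z
7(a) covers 5:x
floor of heap: 0:z
completions by unplaced set U, small U first (add the entries for U minus each lowest piece of U):
  |U|=1: {3}:1  {6}:1  {7}:1
  |U|=2: {3,6}:2  {3,7}:2  {5,7}:1  {6,7}:2
  |U|=3: {3,5,7}:3  {3,6,7}:6  {4,5,7}:1  {5,6,7}:3
  |U|=4: {2,4,5,7}:1  {3,4,5,7}:4  {3,5,6,7}:12  {4,5,6,7}:4
  |U|=5: {1,2,4,5,7}:1  {2,3,4,5,7}:5  {2,4,5,6,7}:5  {3,4,5,6,7}:20
  |U|=6: {1,2,3,4,5,7}:6  {1,2,4,5,6,7}:6  {2,3,4,5,6,7}:30
  start at 0(z): 42

42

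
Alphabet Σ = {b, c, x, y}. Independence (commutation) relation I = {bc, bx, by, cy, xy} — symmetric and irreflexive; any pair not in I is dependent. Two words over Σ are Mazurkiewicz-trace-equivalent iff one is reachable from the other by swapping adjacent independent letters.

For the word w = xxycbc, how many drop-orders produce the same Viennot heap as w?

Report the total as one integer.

30

#0=x has no predecessor
#1=x depends on [0:x]
#2=y has no predecessor
#3=c depends on [1:x]
#4=b has no predecessor
#5=c depends on [3:c]
sources: [0:x, 2:y, 4:b]
N(rest) = Σ N(rest − s) over sources s of rest; N(one piece) = 1:
  size 1 → [2]=1  [4]=1  [5]=1
  size 2 → [2,4]=2  [2,5]=2  [3,5]=1  [4,5]=2
  size 3 → [1,3,5]=1  [2,3,5]=3  [2,4,5]=6  [3,4,5]=3
  size 4 → [0,1,3,5]=1  [1,2,3,5]=4  [1,3,4,5]=4  [2,3,4,5]=12
  first=0(x) contributes 20
  first=2(y) contributes 5
  first=4(b) contributes 5
|[w]| = 30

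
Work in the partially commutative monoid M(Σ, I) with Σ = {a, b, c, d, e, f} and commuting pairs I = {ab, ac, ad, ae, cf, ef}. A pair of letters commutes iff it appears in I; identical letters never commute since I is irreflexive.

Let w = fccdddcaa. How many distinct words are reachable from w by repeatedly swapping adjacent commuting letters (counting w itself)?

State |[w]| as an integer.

64

#0=f has no predecessor
#1=c has no predecessor
#2=c depends on [1:c]
#3=d depends on [0:f, 2:c]
#4=d depends on [3:d]
#5=d depends on [4:d]
#6=c depends on [5:d]
#7=a depends on [0:f]
#8=a depends on [7:a]
sources: [0:f, 1:c]
N(rest) = Σ N(rest − s) over sources s of rest; N(one piece) = 1:
  size 1 → [6]=1  [8]=1
  size 2 → [5,6]=1  [6,8]=2  [7,8]=1
  size 3 → [4,5,6]=1  [5,6,8]=3  [6,7,8]=3
  size 4 → [3,4,5,6]=1  [4,5,6,8]=4  [5,6,7,8]=6
  size 5 → [2,3,4,5,6]=1  [3,4,5,6,8]=5  [4,5,6,7,8]=10
  size 6 → [1,2,3,4,5,6]=1  [2,3,4,5,6,8]=6  [3,4,5,6,7,8]=15
  size 7 → [0,3,4,5,6,7,8]=15  [1,2,3,4,5,6,8]=7  [2,3,4,5,6,7,8]=21
  first=0(f) contributes 28
  first=1(c) contributes 36
|[w]| = 64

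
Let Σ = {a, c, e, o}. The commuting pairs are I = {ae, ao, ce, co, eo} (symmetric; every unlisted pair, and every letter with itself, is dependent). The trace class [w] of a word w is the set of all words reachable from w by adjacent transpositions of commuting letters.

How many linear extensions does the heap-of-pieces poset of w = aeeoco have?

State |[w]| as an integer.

#0=a has no predecessor
#1=e has no predecessor
#2=e depends on [1:e]
#3=o has no predecessor
#4=c depends on [0:a]
#5=o depends on [3:o]
sources: [0:a, 1:e, 3:o]
N(rest) = Σ N(rest − s) over sources s of rest; N(one piece) = 1:
  size 1 → [2]=1  [4]=1  [5]=1
  size 2 → [0,4]=1  [1,2]=1  [2,4]=2  [2,5]=2  [3,5]=1  [4,5]=2
  size 3 → [0,2,4]=3  [0,4,5]=3  [1,2,4]=3  [1,2,5]=3  [2,3,5]=3  [2,4,5]=6  [3,4,5]=3
  size 4 → [0,1,2,4]=6  [0,2,4,5]=12  [0,3,4,5]=6  [1,2,3,5]=6  [1,2,4,5]=12  [2,3,4,5]=12
  first=0(a) contributes 30
  first=1(e) contributes 30
  first=3(o) contributes 30
|[w]| = 90

90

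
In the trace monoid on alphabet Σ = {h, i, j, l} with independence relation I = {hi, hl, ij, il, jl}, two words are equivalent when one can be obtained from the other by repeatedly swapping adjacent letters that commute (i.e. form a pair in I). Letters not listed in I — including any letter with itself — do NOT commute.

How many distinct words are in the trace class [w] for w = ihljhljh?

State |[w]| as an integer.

piece 0:i — minimal
piece 1:h — minimal
piece 2:l — minimal
piece 3:j rests on {1:h}
piece 4:h rests on {3:j}
piece 5:l rests on {2:l}
piece 6:j rests on {4:h}
piece 7:h rests on {6:j}
minimal pieces: {0:i, 1:h, 2:l}
ways to finish when only these pieces remain (= sum over removing one remaining piece with nothing left below it):
  1 left: {0}→1  {5}→1  {7}→1
  2 left: {0,5}→2  {0,7}→2  {2,5}→1  {5,7}→2  {6,7}→1
  3 left: {0,2,5}→3  {0,5,7}→6  {0,6,7}→3  {2,5,7}→3  {4,6,7}→1  {5,6,7}→3
  4 left: {0,2,5,7}→12  {0,4,6,7}→4  {0,5,6,7}→12  {2,5,6,7}→6  {3,4,6,7}→1  {4,5,6,7}→4
  5 left: {0,2,5,6,7}→30  {0,3,4,6,7}→5  {0,4,5,6,7}→20  {1,3,4,6,7}→1  {2,4,5,6,7}→10  {3,4,5,6,7}→5
  6 left: {0,1,3,4,6,7}→6  {0,2,4,5,6,7}→60  {0,3,4,5,6,7}→30  {1,3,4,5,6,7}→6  {2,3,4,5,6,7}→15
  placing 0:i first → 21 extensions
  placing 1:h first → 105 extensions
  placing 2:l first → 42 extensions
total linear extensions = 168

168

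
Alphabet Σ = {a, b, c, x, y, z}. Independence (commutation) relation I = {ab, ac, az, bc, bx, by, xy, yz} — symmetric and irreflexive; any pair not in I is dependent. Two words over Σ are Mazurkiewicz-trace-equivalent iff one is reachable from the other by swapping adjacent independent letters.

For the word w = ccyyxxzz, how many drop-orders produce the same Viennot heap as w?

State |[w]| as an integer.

piece 0:c — minimal
piece 1:c rests on {0:c}
piece 2:y rests on {1:c}
piece 3:y rests on {2:y}
piece 4:x rests on {1:c}
piece 5:x rests on {4:x}
piece 6:z rests on {5:x}
piece 7:z rests on {6:z}
minimal pieces: {0:c}
ways to finish when only these pieces remain (= sum over removing one remaining piece with nothing left below it):
  1 left: {3}→1  {7}→1
  2 left: {2,3}→1  {3,7}→2  {6,7}→1
  3 left: {2,3,7}→3  {3,6,7}→3  {5,6,7}→1
  4 left: {2,3,6,7}→6  {3,5,6,7}→4  {4,5,6,7}→1
  5 left: {2,3,5,6,7}→10  {3,4,5,6,7}→5
  6 left: {2,3,4,5,6,7}→15
  placing 0:c first → 15 extensions

15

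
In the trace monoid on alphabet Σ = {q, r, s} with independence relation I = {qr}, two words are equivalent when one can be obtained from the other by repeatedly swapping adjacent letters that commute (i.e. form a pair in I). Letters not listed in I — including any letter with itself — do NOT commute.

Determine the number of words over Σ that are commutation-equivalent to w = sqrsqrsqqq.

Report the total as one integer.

4

piece 0:s — minimal
piece 1:q rests on {0:s}
piece 2:r rests on {0:s}
piece 3:s rests on {1:q, 2:r}
piece 4:q rests on {3:s}
piece 5:r rests on {3:s}
piece 6:s rests on {4:q, 5:r}
piece 7:q rests on {6:s}
piece 8:q rests on {7:q}
piece 9:q rests on {8:q}
minimal pieces: {0:s}
ways to finish when only these pieces remain (= sum over removing one remaining piece with nothing left below it):
  1 left: {9}→1
  2 left: {8,9}→1
  3 left: {7,8,9}→1
  4 left: {6,7,8,9}→1
  5 left: {4,6,7,8,9}→1  {5,6,7,8,9}→1
  6 left: {4,5,6,7,8,9}→2
  7 left: {3,4,5,6,7,8,9}→2
  8 left: {1,3,4,5,6,7,8,9}→2  {2,3,4,5,6,7,8,9}→2
  placing 0:s first → 4 extensions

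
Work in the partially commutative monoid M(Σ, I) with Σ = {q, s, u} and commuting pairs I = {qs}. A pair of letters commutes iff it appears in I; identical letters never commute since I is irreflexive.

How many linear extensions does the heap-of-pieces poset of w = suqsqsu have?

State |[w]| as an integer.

drop 0:s onto floor
drop 1:u onto {0:s}
drop 2:q onto {1:u}
drop 3:s onto {1:u}
drop 4:q onto {2:q}
drop 5:s onto {3:s}
drop 6:u onto {4:q, 5:s}
ground layer = {0:s}
drop-orders for the pieces not yet dropped (sum over which currently-grounded one goes next):
  1 to go: {6} 1
  2 to go: {4,6} 1  {5,6} 1
  3 to go: {2,4,6} 1  {3,5,6} 1  {4,5,6} 2
  4 to go: {2,4,5,6} 3  {3,4,5,6} 3
  5 to go: {2,3,4,5,6} 6
  if 0:s drops first: 6 orders

6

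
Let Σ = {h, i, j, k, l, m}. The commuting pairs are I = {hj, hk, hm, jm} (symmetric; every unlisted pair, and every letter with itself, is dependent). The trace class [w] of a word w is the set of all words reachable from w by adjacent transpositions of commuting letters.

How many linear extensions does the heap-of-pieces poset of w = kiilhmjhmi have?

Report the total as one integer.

drop 0:k onto floor
drop 1:i onto {0:k}
drop 2:i onto {1:i}
drop 3:l onto {2:i}
drop 4:h onto {3:l}
drop 5:m onto {3:l}
drop 6:j onto {3:l}
drop 7:h onto {4:h}
drop 8:m onto {5:m}
drop 9:i onto {6:j, 7:h, 8:m}
ground layer = {0:k}
drop-orders for the pieces not yet dropped (sum over which currently-grounded one goes next):
  1 to go: {9} 1
  2 to go: {6,9} 1  {7,9} 1  {8,9} 1
  3 to go: {4,7,9} 1  {5,8,9} 1  {6,7,9} 2  {6,8,9} 2  {7,8,9} 2
  4 to go: {4,6,7,9} 3  {4,7,8,9} 3  {5,6,8,9} 3  {5,7,8,9} 3  {6,7,8,9} 6
  5 to go: {4,5,7,8,9} 6  {4,6,7,8,9} 12  {5,6,7,8,9} 12
  6 to go: {4,5,6,7,8,9} 30
  7 to go: {3,4,5,6,7,8,9} 30
  8 to go: {2,3,4,5,6,7,8,9} 30
  if 0:k drops first: 30 orders

30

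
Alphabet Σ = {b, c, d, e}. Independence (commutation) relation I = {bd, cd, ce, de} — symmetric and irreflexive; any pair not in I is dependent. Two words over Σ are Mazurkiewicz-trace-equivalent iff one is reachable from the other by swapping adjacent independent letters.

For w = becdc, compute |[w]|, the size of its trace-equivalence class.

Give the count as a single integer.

piece 0:b — minimal
piece 1:e rests on {0:b}
piece 2:c rests on {0:b}
piece 3:d — minimal
piece 4:c rests on {2:c}
minimal pieces: {0:b, 3:d}
ways to finish when only these pieces remain (= sum over removing one remaining piece with nothing left below it):
  1 left: {1}→1  {3}→1  {4}→1
  2 left: {1,3}→2  {1,4}→2  {2,4}→1  {3,4}→2
  3 left: {1,2,4}→3  {1,3,4}→6  {2,3,4}→3
  placing 0:b first → 12 extensions
  placing 3:d first → 3 extensions
total linear extensions = 15

15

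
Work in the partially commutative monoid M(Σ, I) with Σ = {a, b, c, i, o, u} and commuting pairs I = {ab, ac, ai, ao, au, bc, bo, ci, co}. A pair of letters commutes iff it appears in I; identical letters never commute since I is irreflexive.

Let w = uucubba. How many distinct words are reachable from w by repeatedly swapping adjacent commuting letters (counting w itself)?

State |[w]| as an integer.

7

#0=u has no predecessor
#1=u depends on [0:u]
#2=c depends on [1:u]
#3=u depends on [2:c]
#4=b depends on [3:u]
#5=b depends on [4:b]
#6=a has no predecessor
sources: [0:u, 6:a]
N(rest) = Σ N(rest − s) over sources s of rest; N(one piece) = 1:
  size 1 → [5]=1  [6]=1
  size 2 → [4,5]=1  [5,6]=2
  size 3 → [3,4,5]=1  [4,5,6]=3
  size 4 → [2,3,4,5]=1  [3,4,5,6]=4
  size 5 → [1,2,3,4,5]=1  [2,3,4,5,6]=5
  first=0(u) contributes 6
  first=6(a) contributes 1
|[w]| = 7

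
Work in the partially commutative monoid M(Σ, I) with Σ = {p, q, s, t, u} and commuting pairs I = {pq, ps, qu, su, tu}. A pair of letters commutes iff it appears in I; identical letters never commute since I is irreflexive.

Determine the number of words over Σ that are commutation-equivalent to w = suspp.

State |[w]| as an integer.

10

0(s) covers ∅
1(u) covers ∅
2(s) covers 0:s
3(p) covers 1:u
4(p) covers 3:p
floor of heap: 0:s, 1:u
completions by unplaced set U, small U first (add the entries for U minus each lowest piece of U):
  |U|=1: {2}:1  {4}:1
  |U|=2: {0,2}:1  {2,4}:2  {3,4}:1
  |U|=3: {0,2,4}:3  {1,3,4}:1  {2,3,4}:3
  start at 0(s): 4
  start at 1(u): 6
sum over floor = 10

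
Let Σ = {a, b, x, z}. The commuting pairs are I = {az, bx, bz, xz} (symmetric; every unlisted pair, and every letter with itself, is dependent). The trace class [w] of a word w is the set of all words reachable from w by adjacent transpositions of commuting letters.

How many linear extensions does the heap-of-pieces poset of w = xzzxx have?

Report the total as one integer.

10

#0=x has no predecessor
#1=z has no predecessor
#2=z depends on [1:z]
#3=x depends on [0:x]
#4=x depends on [3:x]
sources: [0:x, 1:z]
N(rest) = Σ N(rest − s) over sources s of rest; N(one piece) = 1:
  size 1 → [2]=1  [4]=1
  size 2 → [1,2]=1  [2,4]=2  [3,4]=1
  size 3 → [0,3,4]=1  [1,2,4]=3  [2,3,4]=3
  first=0(x) contributes 6
  first=1(z) contributes 4
|[w]| = 10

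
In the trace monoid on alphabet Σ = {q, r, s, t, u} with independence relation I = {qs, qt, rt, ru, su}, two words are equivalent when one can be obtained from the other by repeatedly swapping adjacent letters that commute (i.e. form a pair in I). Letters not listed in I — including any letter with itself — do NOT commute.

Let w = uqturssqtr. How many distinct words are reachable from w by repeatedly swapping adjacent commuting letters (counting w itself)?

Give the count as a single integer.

drop 0:u onto floor
drop 1:q onto {0:u}
drop 2:t onto {0:u}
drop 3:u onto {1:q, 2:t}
drop 4:r onto {1:q}
drop 5:s onto {2:t, 4:r}
drop 6:s onto {5:s}
drop 7:q onto {3:u, 4:r}
drop 8:t onto {3:u, 6:s}
drop 9:r onto {6:s, 7:q}
ground layer = {0:u}
drop-orders for the pieces not yet dropped (sum over which currently-grounded one goes next):
  1 to go: {8} 1  {9} 1
  2 to go: {7,9} 1  {8,9} 2
  3 to go: {6,8,9} 2  {7,8,9} 3
  4 to go: {3,7,8,9} 3  {5,6,8,9} 2  {6,7,8,9} 5
  5 to go: {3,6,7,8,9} 8  {5,6,7,8,9} 7
  6 to go: {3,5,6,7,8,9} 15  {4,5,6,7,8,9} 7
  7 to go: {2,3,5,6,7,8,9} 15  {3,4,5,6,7,8,9} 22
  8 to go: {1,3,4,5,6,7,8,9} 22  {2,3,4,5,6,7,8,9} 37
  if 0:u drops first: 59 orders

59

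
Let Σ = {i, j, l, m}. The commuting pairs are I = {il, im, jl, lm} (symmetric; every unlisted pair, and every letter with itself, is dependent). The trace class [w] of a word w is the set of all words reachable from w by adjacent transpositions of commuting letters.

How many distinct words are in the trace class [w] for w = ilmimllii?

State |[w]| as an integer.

drop 0:i onto floor
drop 1:l onto floor
drop 2:m onto floor
drop 3:i onto {0:i}
drop 4:m onto {2:m}
drop 5:l onto {1:l}
drop 6:l onto {5:l}
drop 7:i onto {3:i}
drop 8:i onto {7:i}
ground layer = {0:i, 1:l, 2:m}
drop-orders for the pieces not yet dropped (sum over which currently-grounded one goes next):
  1 to go: {4} 1  {6} 1  {8} 1
  2 to go: {2,4} 1  {4,6} 2  {4,8} 2  {5,6} 1  {6,8} 2  {7,8} 1
  3 to go: {1,5,6} 1  {2,4,6} 3  {2,4,8} 3  {3,7,8} 1  {4,5,6} 3  {4,6,8} 6  {4,7,8} 3  {5,6,8} 3  {6,7,8} 3
  4 to go: {0,3,7,8} 1  {1,4,5,6} 4  {1,5,6,8} 4  {2,4,5,6} 6  {2,4,6,8} 12  {2,4,7,8} 6  {3,4,7,8} 4  {3,6,7,8} 4  {4,5,6,8} 12  {4,6,7,8} 12  {5,6,7,8} 6
  5 to go: {0,3,4,7,8} 5  {0,3,6,7,8} 5  {1,2,4,5,6} 10  {1,4,5,6,8} 20  {1,5,6,7,8} 10  {2,3,4,7,8} 10  {2,4,5,6,8} 30  {2,4,6,7,8} 30  {3,4,6,7,8} 20  {3,5,6,7,8} 10  {4,5,6,7,8} 30
  6 to go: {0,2,3,4,7,8} 15  {0,3,4,6,7,8} 30  {0,3,5,6,7,8} 15  {1,2,4,5,6,8} 60  {1,3,5,6,7,8} 20  {1,4,5,6,7,8} 60  {2,3,4,6,7,8} 60  {2,4,5,6,7,8} 90  {3,4,5,6,7,8} 60
  7 to go: {0,1,3,5,6,7,8} 35  {0,2,3,4,6,7,8} 105  {0,3,4,5,6,7,8} 105  {1,2,4,5,6,7,8} 210  {1,3,4,5,6,7,8} 140  {2,3,4,5,6,7,8} 210
  if 0:i drops first: 560 orders
  if 1:l drops first: 420 orders
  if 2:m drops first: 280 orders
heap linearizations: 1260

1260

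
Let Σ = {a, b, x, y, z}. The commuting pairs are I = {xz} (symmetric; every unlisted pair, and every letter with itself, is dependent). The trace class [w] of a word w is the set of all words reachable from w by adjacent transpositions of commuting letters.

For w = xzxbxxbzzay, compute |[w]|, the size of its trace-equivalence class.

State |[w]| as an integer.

piece 0:x — minimal
piece 1:z — minimal
piece 2:x rests on {0:x}
piece 3:b rests on {1:z, 2:x}
piece 4:x rests on {3:b}
piece 5:x rests on {4:x}
piece 6:b rests on {5:x}
piece 7:z rests on {6:b}
piece 8:z rests on {7:z}
piece 9:a rests on {8:z}
piece 10:y rests on {9:a}
minimal pieces: {0:x, 1:z}
ways to finish when only these pieces remain (= sum over removing one remaining piece with nothing left below it):
  1 left: {10}→1
  2 left: {9,10}→1
  3 left: {8,9,10}→1
  4 left: {7,8,9,10}→1
  5 left: {6,7,8,9,10}→1
  6 left: {5,6,7,8,9,10}→1
  7 left: {4,5,6,7,8,9,10}→1
  8 left: {3,4,5,6,7,8,9,10}→1
  9 left: {1,3,4,5,6,7,8,9,10}→1  {2,3,4,5,6,7,8,9,10}→1
  placing 0:x first → 2 extensions
  placing 1:z first → 1 extensions
total linear extensions = 3

3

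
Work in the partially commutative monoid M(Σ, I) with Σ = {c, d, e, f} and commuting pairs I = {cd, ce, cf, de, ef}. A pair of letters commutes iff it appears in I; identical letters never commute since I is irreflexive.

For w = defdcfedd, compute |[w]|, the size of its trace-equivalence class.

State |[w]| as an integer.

252

#0=d has no predecessor
#1=e has no predecessor
#2=f depends on [0:d]
#3=d depends on [2:f]
#4=c has no predecessor
#5=f depends on [3:d]
#6=e depends on [1:e]
#7=d depends on [5:f]
#8=d depends on [7:d]
sources: [0:d, 1:e, 4:c]
N(rest) = Σ N(rest − s) over sources s of rest; N(one piece) = 1:
  size 1 → [4]=1  [6]=1  [8]=1
  size 2 → [1,6]=1  [4,6]=2  [4,8]=2  [6,8]=2  [7,8]=1
  size 3 → [1,4,6]=3  [1,6,8]=3  [4,6,8]=6  [4,7,8]=3  [5,7,8]=1  [6,7,8]=3
  size 4 → [1,4,6,8]=12  [1,6,7,8]=6  [3,5,7,8]=1  [4,5,7,8]=4  [4,6,7,8]=12  [5,6,7,8]=4
  size 5 → [1,4,6,7,8]=30  [1,5,6,7,8]=10  [2,3,5,7,8]=1  [3,4,5,7,8]=5  [3,5,6,7,8]=5  [4,5,6,7,8]=20
  size 6 → [0,2,3,5,7,8]=1  [1,3,5,6,7,8]=15  [1,4,5,6,7,8]=60  [2,3,4,5,7,8]=6  [2,3,5,6,7,8]=6  [3,4,5,6,7,8]=30
  size 7 → [0,2,3,4,5,7,8]=7  [0,2,3,5,6,7,8]=7  [1,2,3,5,6,7,8]=21  [1,3,4,5,6,7,8]=105  [2,3,4,5,6,7,8]=42
  first=0(d) contributes 168
  first=1(e) contributes 56
  first=4(c) contributes 28
|[w]| = 252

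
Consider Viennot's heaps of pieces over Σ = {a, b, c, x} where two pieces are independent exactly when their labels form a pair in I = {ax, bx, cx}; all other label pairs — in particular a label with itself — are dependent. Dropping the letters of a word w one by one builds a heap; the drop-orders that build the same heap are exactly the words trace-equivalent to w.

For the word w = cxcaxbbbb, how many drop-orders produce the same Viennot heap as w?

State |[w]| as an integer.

0(c) covers ∅
1(x) covers ∅
2(c) covers 0:c
3(a) covers 2:c
4(x) covers 1:x
5(b) covers 3:a
6(b) covers 5:b
7(b) covers 6:b
8(b) covers 7:b
floor of heap: 0:c, 1:x
completions by unplaced set U, small U first (add the entries for U minus each lowest piece of U):
  |U|=1: {4}:1  {8}:1
  |U|=2: {1,4}:1  {4,8}:2  {7,8}:1
  |U|=3: {1,4,8}:3  {4,7,8}:3  {6,7,8}:1
  |U|=4: {1,4,7,8}:6  {4,6,7,8}:4  {5,6,7,8}:1
  |U|=5: {1,4,6,7,8}:10  {3,5,6,7,8}:1  {4,5,6,7,8}:5
  |U|=6: {1,4,5,6,7,8}:15  {2,3,5,6,7,8}:1  {3,4,5,6,7,8}:6
  |U|=7: {0,2,3,5,6,7,8}:1  {1,3,4,5,6,7,8}:21  {2,3,4,5,6,7,8}:7
  start at 0(c): 28
  start at 1(x): 8
sum over floor = 36

36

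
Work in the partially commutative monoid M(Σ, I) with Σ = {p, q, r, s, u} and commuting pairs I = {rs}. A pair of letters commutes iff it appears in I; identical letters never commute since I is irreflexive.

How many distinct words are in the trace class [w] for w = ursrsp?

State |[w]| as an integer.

piece 0:u — minimal
piece 1:r rests on {0:u}
piece 2:s rests on {0:u}
piece 3:r rests on {1:r}
piece 4:s rests on {2:s}
piece 5:p rests on {3:r, 4:s}
minimal pieces: {0:u}
ways to finish when only these pieces remain (= sum over removing one remaining piece with nothing left below it):
  1 left: {5}→1
  2 left: {3,5}→1  {4,5}→1
  3 left: {1,3,5}→1  {2,4,5}→1  {3,4,5}→2
  4 left: {1,3,4,5}→3  {2,3,4,5}→3
  placing 0:u first → 6 extensions

6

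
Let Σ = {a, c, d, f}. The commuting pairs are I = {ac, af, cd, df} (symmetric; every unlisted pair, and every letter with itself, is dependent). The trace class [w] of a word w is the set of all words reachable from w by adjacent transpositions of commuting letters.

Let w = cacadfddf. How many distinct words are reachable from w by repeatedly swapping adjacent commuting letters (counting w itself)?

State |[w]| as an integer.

0(c) covers ∅
1(a) covers ∅
2(c) covers 0:c
3(a) covers 1:a
4(d) covers 3:a
5(f) covers 2:c
6(d) covers 4:d
7(d) covers 6:d
8(f) covers 5:f
floor of heap: 0:c, 1:a
completions by unplaced set U, small U first (add the entries for U minus each lowest piece of U):
  |U|=1: {7}:1  {8}:1
  |U|=2: {5,8}:1  {6,7}:1  {7,8}:2
  |U|=3: {2,5,8}:1  {4,6,7}:1  {5,7,8}:3  {6,7,8}:3
  |U|=4: {0,2,5,8}:1  {2,5,7,8}:4  {3,4,6,7}:1  {4,6,7,8}:4  {5,6,7,8}:6
  |U|=5: {0,2,5,7,8}:5  {1,3,4,6,7}:1  {2,5,6,7,8}:10  {3,4,6,7,8}:5  {4,5,6,7,8}:10
  |U|=6: {0,2,5,6,7,8}:15  {1,3,4,6,7,8}:6  {2,4,5,6,7,8}:20  {3,4,5,6,7,8}:15
  |U|=7: {0,2,4,5,6,7,8}:35  {1,3,4,5,6,7,8}:21  {2,3,4,5,6,7,8}:35
  start at 0(c): 56
  start at 1(a): 70
sum over floor = 126

126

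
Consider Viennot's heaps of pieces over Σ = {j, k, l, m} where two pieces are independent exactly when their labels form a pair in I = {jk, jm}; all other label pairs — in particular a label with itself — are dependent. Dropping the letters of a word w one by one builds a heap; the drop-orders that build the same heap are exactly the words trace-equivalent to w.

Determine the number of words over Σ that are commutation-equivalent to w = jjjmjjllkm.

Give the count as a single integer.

#0=j has no predecessor
#1=j depends on [0:j]
#2=j depends on [1:j]
#3=m has no predecessor
#4=j depends on [2:j]
#5=j depends on [4:j]
#6=l depends on [3:m, 5:j]
#7=l depends on [6:l]
#8=k depends on [7:l]
#9=m depends on [8:k]
sources: [0:j, 3:m]
N(rest) = Σ N(rest − s) over sources s of rest; N(one piece) = 1:
  size 1 → [9]=1
  size 2 → [8,9]=1
  size 3 → [7,8,9]=1
  size 4 → [6,7,8,9]=1
  size 5 → [3,6,7,8,9]=1  [5,6,7,8,9]=1
  size 6 → [3,5,6,7,8,9]=2  [4,5,6,7,8,9]=1
  size 7 → [2,4,5,6,7,8,9]=1  [3,4,5,6,7,8,9]=3
  size 8 → [1,2,4,5,6,7,8,9]=1  [2,3,4,5,6,7,8,9]=4
  first=0(j) contributes 5
  first=3(m) contributes 1
|[w]| = 6

6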